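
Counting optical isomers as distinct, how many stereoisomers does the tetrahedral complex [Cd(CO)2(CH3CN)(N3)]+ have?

In a tetrahedral complex all four positions are equivalent and every pair of ligands is adjacent — there is no cis/trans distinction.
Only one geometric arrangement is possible.

1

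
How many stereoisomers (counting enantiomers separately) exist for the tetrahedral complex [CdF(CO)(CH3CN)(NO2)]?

2

Only one geometric arrangement is possible; it has no improper symmetry element, so it exists as a pair of enantiomers (2 stereoisomers).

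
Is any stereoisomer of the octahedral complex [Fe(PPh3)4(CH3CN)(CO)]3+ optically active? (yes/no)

no

Working through the distinct placements yields 2 geometric isomers: CH3CN and CO mutually trans; CH3CN and CO mutually cis.
Each arrangement has an internal mirror plane or centre of symmetry, so none is chiral.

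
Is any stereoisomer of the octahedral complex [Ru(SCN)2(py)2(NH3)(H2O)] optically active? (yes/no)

yes

The six octahedral sites form three mutually perpendicular trans pairs.
There are 6 geometric isomers: SCN trans, py trans; SCN cis, py cis (3 arrangements, 2 chiral); SCN cis, py trans; SCN trans, py cis.
Of these, 2 lack any improper symmetry element and so occur as enantiomeric pairs, giving 6 + 2 = 8 stereoisomers in total.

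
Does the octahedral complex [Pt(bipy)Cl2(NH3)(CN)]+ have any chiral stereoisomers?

yes

The six octahedral sites form three mutually perpendicular trans pairs.
Each bipy is bidentate and must span two cis positions.
Working through the distinct placements yields 4 geometric isomers: Cl cis (3 arrangements, 2 chiral); Cl trans.
Of these, 2 lack any improper symmetry element and so occur as enantiomeric pairs, giving 4 + 2 = 6 stereoisomers in total.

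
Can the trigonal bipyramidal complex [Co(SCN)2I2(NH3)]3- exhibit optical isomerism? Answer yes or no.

yes

In a trigonal bipyramid the two axial positions differ from the three equatorial ones.
Systematic enumeration (placing each ligand type in turn and discarding arrangements equivalent by rotation or reflection) gives 5 geometric isomers.
One of these lacks any improper symmetry element and so occurs as an enantiomeric pair, giving 5 + 1 = 6 stereoisomers in total.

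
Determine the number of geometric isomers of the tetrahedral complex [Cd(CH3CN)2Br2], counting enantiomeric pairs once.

1

Only one geometric arrangement is possible.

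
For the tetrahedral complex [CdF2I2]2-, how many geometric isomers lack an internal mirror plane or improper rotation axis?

In a tetrahedral complex all four positions are equivalent and every pair of ligands is adjacent — there is no cis/trans distinction.
Only one geometric arrangement is possible.

0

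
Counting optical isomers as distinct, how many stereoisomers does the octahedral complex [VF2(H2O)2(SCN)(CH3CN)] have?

8

The six octahedral sites form three mutually perpendicular trans pairs.
The distinct arrangements are (6 in all): F cis, H2O cis (3 arrangements, 2 chiral); F cis, H2O trans; F trans, H2O cis; F trans, H2O trans.
Of these, 2 lack any improper symmetry element and so occur as enantiomeric pairs, giving 6 + 2 = 8 stereoisomers in total.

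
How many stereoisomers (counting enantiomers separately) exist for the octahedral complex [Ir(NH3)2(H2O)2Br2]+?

The six octahedral sites form three mutually perpendicular trans pairs.
There are 5 geometric isomers: NH3 trans, H2O trans, Br trans; NH3 cis, H2O cis, Br trans; NH3 trans, H2O cis, Br cis; NH3 cis, H2O cis, Br cis (chiral); NH3 cis, H2O trans, Br cis.
One of these lacks any improper symmetry element and so occurs as an enantiomeric pair, giving 5 + 1 = 6 stereoisomers in total.

6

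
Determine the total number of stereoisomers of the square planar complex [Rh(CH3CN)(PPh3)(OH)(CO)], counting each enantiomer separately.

A square has two trans pairs of vertices; adjacent vertices are cis.
The distinct arrangements are (3 in all): (CH3CN/OH trans, CO/PPh3 trans); (CH3CN/PPh3 trans, CO/OH trans); (CH3CN/CO trans, OH/PPh3 trans).
Each arrangement has an internal mirror plane or centre of symmetry, so none is chiral.

3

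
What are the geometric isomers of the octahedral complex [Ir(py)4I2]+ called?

The six octahedral sites form three mutually perpendicular trans pairs.
Systematic placement gives 2 geometric isomers: I trans; I cis.

cis and trans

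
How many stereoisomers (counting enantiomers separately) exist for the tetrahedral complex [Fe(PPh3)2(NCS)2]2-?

In a tetrahedral complex all four positions are equivalent and every pair of ligands is adjacent — there is no cis/trans distinction.
Only one geometric arrangement is possible.

1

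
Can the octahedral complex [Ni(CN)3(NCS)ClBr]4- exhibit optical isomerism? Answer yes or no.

yes

The six octahedral sites form three mutually perpendicular trans pairs.
There are 4 geometric isomers: CN mer (3 arrangements); CN fac (chiral).
One of these lacks any improper symmetry element and so occurs as an enantiomeric pair, giving 4 + 1 = 5 stereoisomers in total.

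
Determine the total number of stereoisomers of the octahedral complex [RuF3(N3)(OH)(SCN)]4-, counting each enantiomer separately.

5

The distinct arrangements are (4 in all): F mer (3 arrangements); F fac (chiral).
One of these lacks any improper symmetry element and so occurs as an enantiomeric pair, giving 4 + 1 = 5 stereoisomers in total.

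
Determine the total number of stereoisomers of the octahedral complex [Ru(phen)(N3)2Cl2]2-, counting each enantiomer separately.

4

In an octahedral complex each vertex has one trans partner and four cis neighbours.
Each phen is bidentate and must span two cis positions.
The distinct arrangements are (3 in all): N3 cis, Cl trans; N3 cis, Cl cis (chiral); N3 trans, Cl cis.
One of these lacks any improper symmetry element and so occurs as an enantiomeric pair, giving 3 + 1 = 4 stereoisomers in total.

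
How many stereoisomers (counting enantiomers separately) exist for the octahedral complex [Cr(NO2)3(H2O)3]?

2

Working through the distinct placements yields 2 geometric isomers: NO2 mer; NO2 fac.
Each arrangement has an internal mirror plane or centre of symmetry, so none is chiral.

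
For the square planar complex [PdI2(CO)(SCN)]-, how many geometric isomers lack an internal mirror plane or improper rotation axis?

In a square planar complex each vertex has one trans partner and two cis neighbours.
There are 2 geometric isomers: I cis; I trans.
Each arrangement has an internal mirror plane or centre of symmetry, so none is chiral.

0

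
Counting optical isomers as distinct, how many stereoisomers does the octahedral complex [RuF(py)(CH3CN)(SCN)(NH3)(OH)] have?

In an octahedral complex each vertex has one trans partner and four cis neighbours.
Exhaustive case analysis gives 15 geometric isomers.
Of these, 15 lack any improper symmetry element and so occur as enantiomeric pairs, giving 15 + 15 = 30 stereoisomers in total.

30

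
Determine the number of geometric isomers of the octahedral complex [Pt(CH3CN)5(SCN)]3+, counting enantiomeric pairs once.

1

Only one geometric arrangement is possible.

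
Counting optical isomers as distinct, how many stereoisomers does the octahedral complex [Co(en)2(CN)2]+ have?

The six octahedral sites form three mutually perpendicular trans pairs.
Each en is bidentate and must span two cis positions.
The distinct arrangements are (2 in all): CN trans; CN cis (chiral).
One of these lacks any improper symmetry element and so occurs as an enantiomeric pair, giving 2 + 1 = 3 stereoisomers in total.

3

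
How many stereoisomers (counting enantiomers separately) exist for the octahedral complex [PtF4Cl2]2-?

The six octahedral sites form three mutually perpendicular trans pairs.
Working through the distinct placements yields 2 geometric isomers: Cl trans; Cl cis.
Each arrangement has an internal mirror plane or centre of symmetry, so none is chiral.

2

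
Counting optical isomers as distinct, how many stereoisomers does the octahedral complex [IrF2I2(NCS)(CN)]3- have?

The six octahedral sites form three mutually perpendicular trans pairs.
The distinct arrangements are (6 in all): F cis, I cis (3 arrangements, 2 chiral); F cis, I trans; F trans, I cis; F trans, I trans.
Of these, 2 lack any improper symmetry element and so occur as enantiomeric pairs, giving 6 + 2 = 8 stereoisomers in total.

8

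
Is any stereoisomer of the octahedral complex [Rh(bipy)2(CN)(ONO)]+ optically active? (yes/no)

The six octahedral sites form three mutually perpendicular trans pairs.
Each bipy is bidentate and must span two cis positions.
Working through the distinct placements yields 2 geometric isomers: CN and ONO mutually trans; CN and ONO mutually cis (chiral).
One of these lacks any improper symmetry element and so occurs as an enantiomeric pair, giving 2 + 1 = 3 stereoisomers in total.

yes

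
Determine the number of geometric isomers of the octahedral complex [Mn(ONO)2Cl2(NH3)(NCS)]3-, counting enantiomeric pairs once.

An octahedron has six vertices in three trans pairs; every non-trans pair is cis.
Systematic placement gives 6 geometric isomers: ONO trans, Cl trans; ONO cis, Cl trans; ONO trans, Cl cis; ONO cis, Cl cis (3 arrangements, 2 chiral).

6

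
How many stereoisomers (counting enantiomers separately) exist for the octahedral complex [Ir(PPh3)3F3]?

2

An octahedron has six vertices in three trans pairs; every non-trans pair is cis.
There are 2 geometric isomers: PPh3 mer; PPh3 fac.
Each arrangement has an internal mirror plane or centre of symmetry, so none is chiral.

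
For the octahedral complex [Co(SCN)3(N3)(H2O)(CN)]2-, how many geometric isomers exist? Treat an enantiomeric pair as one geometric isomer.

4

The six octahedral sites form three mutually perpendicular trans pairs.
Systematic placement gives 4 geometric isomers: SCN mer (3 arrangements); SCN fac (chiral).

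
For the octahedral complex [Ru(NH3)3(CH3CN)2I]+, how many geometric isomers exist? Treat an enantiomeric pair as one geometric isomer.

The six octahedral sites form three mutually perpendicular trans pairs.
Working through the distinct placements yields 3 geometric isomers: NH3 mer, CH3CN trans; NH3 mer, CH3CN cis; NH3 fac, CH3CN cis.

3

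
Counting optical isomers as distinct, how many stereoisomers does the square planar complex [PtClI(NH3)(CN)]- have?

A square has two trans pairs of vertices; adjacent vertices are cis.
Working through the distinct placements yields 3 geometric isomers: (CN/I trans, Cl/NH3 trans); (CN/NH3 trans, Cl/I trans); (CN/Cl trans, I/NH3 trans).
Each arrangement has an internal mirror plane or centre of symmetry, so none is chiral.

3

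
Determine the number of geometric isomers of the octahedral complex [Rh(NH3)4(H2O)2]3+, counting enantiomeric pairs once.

The distinct arrangements are (2 in all): H2O trans; H2O cis.

2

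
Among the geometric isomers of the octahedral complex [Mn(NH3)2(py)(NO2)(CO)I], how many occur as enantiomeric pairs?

6

An octahedron has six vertices in three trans pairs; every non-trans pair is cis.
Exhaustive case analysis gives 9 geometric isomers.
Of these, 6 lack any improper symmetry element and so occur as enantiomeric pairs, giving 9 + 6 = 15 stereoisomers in total.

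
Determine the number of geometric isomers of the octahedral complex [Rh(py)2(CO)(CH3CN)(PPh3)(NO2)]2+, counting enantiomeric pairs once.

9

Placing the ligands in turn and identifying arrangements related by rotation or reflection leaves 9 distinct geometric isomers.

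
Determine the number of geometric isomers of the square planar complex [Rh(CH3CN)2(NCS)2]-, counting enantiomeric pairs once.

2

Systematic placement gives 2 geometric isomers: CH3CN cis; CH3CN trans.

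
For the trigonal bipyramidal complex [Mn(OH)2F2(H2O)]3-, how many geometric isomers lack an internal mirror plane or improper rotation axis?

Placing the ligands in turn and identifying arrangements related by rotation or reflection leaves 5 distinct geometric isomers.
One of these lacks any improper symmetry element and so occurs as an enantiomeric pair, giving 5 + 1 = 6 stereoisomers in total.

1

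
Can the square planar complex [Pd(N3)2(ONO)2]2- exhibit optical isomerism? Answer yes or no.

There are 2 geometric isomers: N3 cis; N3 trans.
Each arrangement has an internal mirror plane or centre of symmetry, so none is chiral.

no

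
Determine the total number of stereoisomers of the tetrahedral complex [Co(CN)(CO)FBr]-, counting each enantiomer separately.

In a tetrahedral complex all four positions are equivalent and every pair of ligands is adjacent — there is no cis/trans distinction.
Only one geometric arrangement is possible; it has no improper symmetry element, so it exists as a pair of enantiomers (2 stereoisomers).

2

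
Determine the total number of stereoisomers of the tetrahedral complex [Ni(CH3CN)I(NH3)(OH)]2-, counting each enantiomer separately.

2

In a tetrahedral complex all four positions are equivalent and every pair of ligands is adjacent — there is no cis/trans distinction.
Only one geometric arrangement is possible; it has no improper symmetry element, so it exists as a pair of enantiomers (2 stereoisomers).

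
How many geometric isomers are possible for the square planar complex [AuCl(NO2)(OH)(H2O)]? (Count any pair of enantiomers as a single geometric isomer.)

3

In a square planar complex each vertex has one trans partner and two cis neighbours.
There are 3 geometric isomers: (Cl/NO2 trans, H2O/OH trans); (Cl/OH trans, H2O/NO2 trans); (Cl/H2O trans, NO2/OH trans).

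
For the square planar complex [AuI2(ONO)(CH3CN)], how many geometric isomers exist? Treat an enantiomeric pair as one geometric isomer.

2

Working through the distinct placements yields 2 geometric isomers: I cis; I trans.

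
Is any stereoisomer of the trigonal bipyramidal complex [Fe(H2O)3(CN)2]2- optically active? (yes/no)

A trigonal bipyramid has two axial and three equatorial sites, which are chemically inequivalent.
The distinct arrangements are (3 in all): CN both axial; CN one axial, one equatorial; CN both equatorial.
Each arrangement has an internal mirror plane or centre of symmetry, so none is chiral.

no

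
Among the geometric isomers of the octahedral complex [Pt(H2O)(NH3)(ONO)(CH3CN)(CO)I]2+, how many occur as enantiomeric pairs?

15

Systematic enumeration (placing each ligand type in turn and discarding arrangements equivalent by rotation or reflection) gives 15 geometric isomers.
Of these, 15 lack any improper symmetry element and so occur as enantiomeric pairs, giving 15 + 15 = 30 stereoisomers in total.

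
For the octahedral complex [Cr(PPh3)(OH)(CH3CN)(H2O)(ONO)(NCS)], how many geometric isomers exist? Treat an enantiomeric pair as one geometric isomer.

Exhaustive case analysis gives 15 geometric isomers.

15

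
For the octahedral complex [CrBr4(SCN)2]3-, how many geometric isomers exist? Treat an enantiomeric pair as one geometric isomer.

2

The six octahedral sites form three mutually perpendicular trans pairs.
The distinct arrangements are (2 in all): SCN trans; SCN cis.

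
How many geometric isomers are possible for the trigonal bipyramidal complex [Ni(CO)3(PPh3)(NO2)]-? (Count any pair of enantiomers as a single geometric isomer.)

In a trigonal bipyramid the two axial positions differ from the three equatorial ones.
Systematic placement gives 4 geometric isomers: PPh3 equatorial, NO2 equatorial; PPh3 equatorial, NO2 axial; PPh3 axial, NO2 equatorial; PPh3 axial, NO2 axial.

4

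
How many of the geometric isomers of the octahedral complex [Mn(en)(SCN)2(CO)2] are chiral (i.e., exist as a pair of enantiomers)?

In an octahedral complex each vertex has one trans partner and four cis neighbours.
Each en is bidentate and must span two cis positions.
The distinct arrangements are (3 in all): SCN cis, CO trans; SCN cis, CO cis (chiral); SCN trans, CO cis.
One of these lacks any improper symmetry element and so occurs as an enantiomeric pair, giving 3 + 1 = 4 stereoisomers in total.

1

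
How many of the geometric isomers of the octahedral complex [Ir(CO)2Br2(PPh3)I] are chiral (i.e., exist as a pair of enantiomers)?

An octahedron has six vertices in three trans pairs; every non-trans pair is cis.
The distinct arrangements are (6 in all): CO trans, Br trans; CO cis, Br trans; CO cis, Br cis (3 arrangements, 2 chiral); CO trans, Br cis.
Of these, 2 lack any improper symmetry element and so occur as enantiomeric pairs, giving 6 + 2 = 8 stereoisomers in total.

2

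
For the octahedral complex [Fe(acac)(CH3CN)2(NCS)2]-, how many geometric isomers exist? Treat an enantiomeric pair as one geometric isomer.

3

An octahedron has six vertices in three trans pairs; every non-trans pair is cis.
Each acac is bidentate and must span two cis positions.
The distinct arrangements are (3 in all): CH3CN trans, NCS cis; CH3CN cis, NCS cis (chiral); CH3CN cis, NCS trans.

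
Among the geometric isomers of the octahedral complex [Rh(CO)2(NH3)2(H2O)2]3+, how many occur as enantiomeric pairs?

An octahedron has six vertices in three trans pairs; every non-trans pair is cis.
Working through the distinct placements yields 5 geometric isomers: CO trans, NH3 trans, H2O trans; CO trans, NH3 cis, H2O cis; CO cis, NH3 trans, H2O cis; CO cis, NH3 cis, H2O cis (chiral); CO cis, NH3 cis, H2O trans.
One of these lacks any improper symmetry element and so occurs as an enantiomeric pair, giving 5 + 1 = 6 stereoisomers in total.

1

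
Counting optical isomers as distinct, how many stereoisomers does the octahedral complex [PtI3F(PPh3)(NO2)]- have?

5

The six octahedral sites form three mutually perpendicular trans pairs.
The distinct arrangements are (4 in all): I mer (3 arrangements); I fac (chiral).
One of these lacks any improper symmetry element and so occurs as an enantiomeric pair, giving 4 + 1 = 5 stereoisomers in total.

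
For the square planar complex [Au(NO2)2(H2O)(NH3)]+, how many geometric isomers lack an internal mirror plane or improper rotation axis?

A square has two trans pairs of vertices; adjacent vertices are cis.
Systematic placement gives 2 geometric isomers: NO2 cis; NO2 trans.
Each arrangement has an internal mirror plane or centre of symmetry, so none is chiral.

0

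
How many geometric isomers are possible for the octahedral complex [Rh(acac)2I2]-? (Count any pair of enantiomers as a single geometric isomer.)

In an octahedral complex each vertex has one trans partner and four cis neighbours.
Each acac is bidentate and must span two cis positions.
Working through the distinct placements yields 2 geometric isomers: I trans; I cis (chiral).

2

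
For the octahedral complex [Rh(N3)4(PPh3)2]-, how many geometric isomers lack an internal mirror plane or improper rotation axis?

The six octahedral sites form three mutually perpendicular trans pairs.
Working through the distinct placements yields 2 geometric isomers: PPh3 trans; PPh3 cis.
Each arrangement has an internal mirror plane or centre of symmetry, so none is chiral.

0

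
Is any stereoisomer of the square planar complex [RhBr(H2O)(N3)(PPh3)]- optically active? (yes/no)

no

Working through the distinct placements yields 3 geometric isomers: (Br/N3 trans, H2O/PPh3 trans); (Br/PPh3 trans, H2O/N3 trans); (Br/H2O trans, N3/PPh3 trans).
Each arrangement has an internal mirror plane or centre of symmetry, so none is chiral.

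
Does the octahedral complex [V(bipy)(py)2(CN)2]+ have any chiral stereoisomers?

yes

The six octahedral sites form three mutually perpendicular trans pairs.
Each bipy is bidentate and must span two cis positions.
Working through the distinct placements yields 3 geometric isomers: py cis, CN trans; py trans, CN cis; py cis, CN cis (chiral).
One of these lacks any improper symmetry element and so occurs as an enantiomeric pair, giving 3 + 1 = 4 stereoisomers in total.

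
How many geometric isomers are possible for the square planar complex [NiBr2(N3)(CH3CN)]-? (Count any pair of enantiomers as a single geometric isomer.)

2

A square has two trans pairs of vertices; adjacent vertices are cis.
Working through the distinct placements yields 2 geometric isomers: Br cis; Br trans.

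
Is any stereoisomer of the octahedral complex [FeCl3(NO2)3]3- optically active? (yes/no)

no

An octahedron has six vertices in three trans pairs; every non-trans pair is cis.
There are 2 geometric isomers: Cl mer; Cl fac.
Each arrangement has an internal mirror plane or centre of symmetry, so none is chiral.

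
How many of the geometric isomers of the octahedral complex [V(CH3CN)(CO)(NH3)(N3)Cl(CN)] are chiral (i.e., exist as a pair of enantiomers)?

15

An octahedron has six vertices in three trans pairs; every non-trans pair is cis.
Placing the ligands in turn and identifying arrangements related by rotation or reflection leaves 15 distinct geometric isomers.
Of these, 15 lack any improper symmetry element and so occur as enantiomeric pairs, giving 15 + 15 = 30 stereoisomers in total.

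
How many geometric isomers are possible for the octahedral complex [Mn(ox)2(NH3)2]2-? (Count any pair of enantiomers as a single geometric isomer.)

The six octahedral sites form three mutually perpendicular trans pairs.
Each ox is bidentate and must span two cis positions.
Systematic placement gives 2 geometric isomers: NH3 trans; NH3 cis (chiral).

2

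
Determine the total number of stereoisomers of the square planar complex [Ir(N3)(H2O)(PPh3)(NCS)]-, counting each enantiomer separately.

A square has two trans pairs of vertices; adjacent vertices are cis.
The distinct arrangements are (3 in all): (H2O/NCS trans, N3/PPh3 trans); (H2O/PPh3 trans, N3/NCS trans); (H2O/N3 trans, NCS/PPh3 trans).
Each arrangement has an internal mirror plane or centre of symmetry, so none is chiral.

3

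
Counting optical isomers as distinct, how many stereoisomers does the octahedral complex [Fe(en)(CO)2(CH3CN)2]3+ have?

4

An octahedron has six vertices in three trans pairs; every non-trans pair is cis.
Each en is bidentate and must span two cis positions.
Working through the distinct placements yields 3 geometric isomers: CO cis, CH3CN trans; CO cis, CH3CN cis (chiral); CO trans, CH3CN cis.
One of these lacks any improper symmetry element and so occurs as an enantiomeric pair, giving 3 + 1 = 4 stereoisomers in total.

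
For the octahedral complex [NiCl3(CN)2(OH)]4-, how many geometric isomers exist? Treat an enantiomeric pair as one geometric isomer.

The six octahedral sites form three mutually perpendicular trans pairs.
There are 3 geometric isomers: Cl mer, CN trans; Cl fac, CN cis; Cl mer, CN cis.

3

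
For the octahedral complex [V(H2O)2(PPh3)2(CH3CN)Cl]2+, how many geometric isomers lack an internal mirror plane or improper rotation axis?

The six octahedral sites form three mutually perpendicular trans pairs.
There are 6 geometric isomers: H2O trans, PPh3 trans; H2O cis, PPh3 cis (3 arrangements, 2 chiral); H2O cis, PPh3 trans; H2O trans, PPh3 cis.
Of these, 2 lack any improper symmetry element and so occur as enantiomeric pairs, giving 6 + 2 = 8 stereoisomers in total.

2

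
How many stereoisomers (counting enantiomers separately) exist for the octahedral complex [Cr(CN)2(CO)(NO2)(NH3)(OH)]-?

An octahedron has six vertices in three trans pairs; every non-trans pair is cis.
Placing the ligands in turn and identifying arrangements related by rotation or reflection leaves 9 distinct geometric isomers.
Of these, 6 lack any improper symmetry element and so occur as enantiomeric pairs, giving 9 + 6 = 15 stereoisomers in total.

15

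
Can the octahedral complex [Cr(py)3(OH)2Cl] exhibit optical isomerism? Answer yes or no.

An octahedron has six vertices in three trans pairs; every non-trans pair is cis.
There are 3 geometric isomers: py mer, OH cis; py mer, OH trans; py fac, OH cis.
Each arrangement has an internal mirror plane or centre of symmetry, so none is chiral.

no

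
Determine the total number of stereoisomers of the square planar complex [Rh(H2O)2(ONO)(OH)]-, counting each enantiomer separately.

2

A square has two trans pairs of vertices; adjacent vertices are cis.
Systematic placement gives 2 geometric isomers: H2O cis; H2O trans.
Each arrangement has an internal mirror plane or centre of symmetry, so none is chiral.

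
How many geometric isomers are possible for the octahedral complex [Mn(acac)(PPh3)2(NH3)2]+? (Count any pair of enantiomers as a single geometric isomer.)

3

The six octahedral sites form three mutually perpendicular trans pairs.
Each acac is bidentate and must span two cis positions.
There are 3 geometric isomers: PPh3 cis, NH3 trans; PPh3 cis, NH3 cis (chiral); PPh3 trans, NH3 cis.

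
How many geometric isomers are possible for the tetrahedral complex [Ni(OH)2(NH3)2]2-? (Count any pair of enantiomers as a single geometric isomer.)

1

Only one geometric arrangement is possible.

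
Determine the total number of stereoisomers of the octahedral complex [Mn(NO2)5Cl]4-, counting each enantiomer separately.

1

Only one geometric arrangement is possible.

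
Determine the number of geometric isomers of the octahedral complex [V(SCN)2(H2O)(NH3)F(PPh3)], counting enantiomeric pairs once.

9

Exhaustive case analysis gives 9 geometric isomers.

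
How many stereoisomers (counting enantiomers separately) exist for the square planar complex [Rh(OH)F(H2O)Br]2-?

In a square planar complex each vertex has one trans partner and two cis neighbours.
Working through the distinct placements yields 3 geometric isomers: (Br/H2O trans, F/OH trans); (Br/OH trans, F/H2O trans); (Br/F trans, H2O/OH trans).
Each arrangement has an internal mirror plane or centre of symmetry, so none is chiral.

3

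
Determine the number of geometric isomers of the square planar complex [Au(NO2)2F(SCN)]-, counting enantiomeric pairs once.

A square has two trans pairs of vertices; adjacent vertices are cis.
There are 2 geometric isomers: NO2 cis; NO2 trans.

2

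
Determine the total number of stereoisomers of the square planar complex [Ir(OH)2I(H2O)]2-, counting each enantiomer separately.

2

A square has two trans pairs of vertices; adjacent vertices are cis.
There are 2 geometric isomers: OH cis; OH trans.
Each arrangement has an internal mirror plane or centre of symmetry, so none is chiral.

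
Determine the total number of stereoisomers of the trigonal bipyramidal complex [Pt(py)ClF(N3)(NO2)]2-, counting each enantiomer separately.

A trigonal bipyramid has two axial and three equatorial sites, which are chemically inequivalent.
Placing the ligands in turn and identifying arrangements related by rotation or reflection leaves 10 distinct geometric isomers.
Of these, 10 lack any improper symmetry element and so occur as enantiomeric pairs, giving 10 + 10 = 20 stereoisomers in total.

20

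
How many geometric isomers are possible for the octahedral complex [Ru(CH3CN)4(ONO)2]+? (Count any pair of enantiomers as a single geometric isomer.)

2

The distinct arrangements are (2 in all): ONO trans; ONO cis.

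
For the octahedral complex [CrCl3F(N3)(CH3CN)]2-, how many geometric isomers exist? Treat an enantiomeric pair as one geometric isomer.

An octahedron has six vertices in three trans pairs; every non-trans pair is cis.
Working through the distinct placements yields 4 geometric isomers: Cl mer (3 arrangements); Cl fac (chiral).

4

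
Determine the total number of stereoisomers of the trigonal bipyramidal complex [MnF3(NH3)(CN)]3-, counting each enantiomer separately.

The distinct arrangements are (4 in all): NH3 equatorial, CN axial; NH3 axial, CN axial; NH3 equatorial, CN equatorial; NH3 axial, CN equatorial.
Each arrangement has an internal mirror plane or centre of symmetry, so none is chiral.

4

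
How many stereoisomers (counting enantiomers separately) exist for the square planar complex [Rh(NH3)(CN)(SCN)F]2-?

3

The distinct arrangements are (3 in all): (CN/NH3 trans, F/SCN trans); (CN/SCN trans, F/NH3 trans); (CN/F trans, NH3/SCN trans).
Each arrangement has an internal mirror plane or centre of symmetry, so none is chiral.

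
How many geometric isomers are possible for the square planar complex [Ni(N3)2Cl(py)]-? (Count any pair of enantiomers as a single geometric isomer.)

2

In a square planar complex each vertex has one trans partner and two cis neighbours.
Working through the distinct placements yields 2 geometric isomers: N3 cis; N3 trans.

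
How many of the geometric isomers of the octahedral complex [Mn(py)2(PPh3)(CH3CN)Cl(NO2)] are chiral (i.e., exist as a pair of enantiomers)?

6

An octahedron has six vertices in three trans pairs; every non-trans pair is cis.
Placing the ligands in turn and identifying arrangements related by rotation or reflection leaves 9 distinct geometric isomers.
Of these, 6 lack any improper symmetry element and so occur as enantiomeric pairs, giving 9 + 6 = 15 stereoisomers in total.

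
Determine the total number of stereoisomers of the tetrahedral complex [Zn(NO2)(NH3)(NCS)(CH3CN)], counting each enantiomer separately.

2

Only one geometric arrangement is possible; it has no improper symmetry element, so it exists as a pair of enantiomers (2 stereoisomers).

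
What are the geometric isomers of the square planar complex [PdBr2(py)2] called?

A square has two trans pairs of vertices; adjacent vertices are cis.
Working through the distinct placements yields 2 geometric isomers: Br cis; Br trans.

cis and trans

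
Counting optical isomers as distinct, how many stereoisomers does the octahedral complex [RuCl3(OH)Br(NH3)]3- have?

5

An octahedron has six vertices in three trans pairs; every non-trans pair is cis.
Systematic placement gives 4 geometric isomers: Cl mer (3 arrangements); Cl fac (chiral).
One of these lacks any improper symmetry element and so occurs as an enantiomeric pair, giving 4 + 1 = 5 stereoisomers in total.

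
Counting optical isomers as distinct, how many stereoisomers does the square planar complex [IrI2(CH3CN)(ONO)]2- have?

2

A square has two trans pairs of vertices; adjacent vertices are cis.
The distinct arrangements are (2 in all): I cis; I trans.
Each arrangement has an internal mirror plane or centre of symmetry, so none is chiral.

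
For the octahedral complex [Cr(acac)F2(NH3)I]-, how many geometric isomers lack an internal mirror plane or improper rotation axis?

2

In an octahedral complex each vertex has one trans partner and four cis neighbours.
Each acac is bidentate and must span two cis positions.
Systematic placement gives 4 geometric isomers: F trans; F cis (3 arrangements, 2 chiral).
Of these, 2 lack any improper symmetry element and so occur as enantiomeric pairs, giving 4 + 2 = 6 stereoisomers in total.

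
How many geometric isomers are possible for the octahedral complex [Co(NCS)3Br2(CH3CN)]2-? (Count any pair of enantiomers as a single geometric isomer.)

In an octahedral complex each vertex has one trans partner and four cis neighbours.
The distinct arrangements are (3 in all): NCS mer, Br trans; NCS mer, Br cis; NCS fac, Br cis.

3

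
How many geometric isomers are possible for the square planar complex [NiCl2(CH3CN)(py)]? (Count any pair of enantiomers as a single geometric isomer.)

In a square planar complex each vertex has one trans partner and two cis neighbours.
Working through the distinct placements yields 2 geometric isomers: Cl cis; Cl trans.

2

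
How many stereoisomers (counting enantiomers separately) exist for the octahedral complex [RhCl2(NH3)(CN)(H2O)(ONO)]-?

15

In an octahedral complex each vertex has one trans partner and four cis neighbours.
Systematic enumeration (placing each ligand type in turn and discarding arrangements equivalent by rotation or reflection) gives 9 geometric isomers.
Of these, 6 lack any improper symmetry element and so occur as enantiomeric pairs, giving 9 + 6 = 15 stereoisomers in total.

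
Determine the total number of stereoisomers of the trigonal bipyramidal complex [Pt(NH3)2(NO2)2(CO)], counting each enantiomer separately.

6

A trigonal bipyramid has two axial and three equatorial sites, which are chemically inequivalent.
Exhaustive case analysis gives 5 geometric isomers.
One of these lacks any improper symmetry element and so occurs as an enantiomeric pair, giving 5 + 1 = 6 stereoisomers in total.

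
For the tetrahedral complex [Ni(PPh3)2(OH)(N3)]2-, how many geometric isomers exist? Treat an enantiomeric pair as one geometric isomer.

1

In a tetrahedral complex all four positions are equivalent and every pair of ligands is adjacent — there is no cis/trans distinction.
Only one geometric arrangement is possible.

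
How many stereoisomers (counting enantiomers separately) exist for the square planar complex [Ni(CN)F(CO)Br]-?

3

In a square planar complex each vertex has one trans partner and two cis neighbours.
There are 3 geometric isomers: (Br/CO trans, CN/F trans); (Br/F trans, CN/CO trans); (Br/CN trans, CO/F trans).
Each arrangement has an internal mirror plane or centre of symmetry, so none is chiral.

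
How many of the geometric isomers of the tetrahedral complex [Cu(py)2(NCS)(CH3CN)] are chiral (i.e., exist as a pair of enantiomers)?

0

Only one geometric arrangement is possible.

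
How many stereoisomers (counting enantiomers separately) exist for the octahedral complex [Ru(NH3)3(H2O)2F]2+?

3

An octahedron has six vertices in three trans pairs; every non-trans pair is cis.
There are 3 geometric isomers: NH3 mer, H2O cis; NH3 mer, H2O trans; NH3 fac, H2O cis.
Each arrangement has an internal mirror plane or centre of symmetry, so none is chiral.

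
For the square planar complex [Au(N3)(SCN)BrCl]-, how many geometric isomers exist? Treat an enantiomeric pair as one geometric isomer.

3

The distinct arrangements are (3 in all): (Br/N3 trans, Cl/SCN trans); (Br/SCN trans, Cl/N3 trans); (Br/Cl trans, N3/SCN trans).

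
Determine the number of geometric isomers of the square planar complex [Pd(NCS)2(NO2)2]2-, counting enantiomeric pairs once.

2

Systematic placement gives 2 geometric isomers: NCS cis; NCS trans.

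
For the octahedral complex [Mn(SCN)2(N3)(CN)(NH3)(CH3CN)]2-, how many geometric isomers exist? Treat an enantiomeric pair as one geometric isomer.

In an octahedral complex each vertex has one trans partner and four cis neighbours.
Placing the ligands in turn and identifying arrangements related by rotation or reflection leaves 9 distinct geometric isomers.

9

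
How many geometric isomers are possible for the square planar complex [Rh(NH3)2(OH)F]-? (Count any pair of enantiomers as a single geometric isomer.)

2

A square has two trans pairs of vertices; adjacent vertices are cis.
The distinct arrangements are (2 in all): NH3 cis; NH3 trans.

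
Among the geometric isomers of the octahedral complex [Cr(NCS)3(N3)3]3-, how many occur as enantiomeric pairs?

0

The six octahedral sites form three mutually perpendicular trans pairs.
There are 2 geometric isomers: NCS mer; NCS fac.
Each arrangement has an internal mirror plane or centre of symmetry, so none is chiral.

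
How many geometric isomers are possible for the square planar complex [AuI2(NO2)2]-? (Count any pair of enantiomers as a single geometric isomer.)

2

In a square planar complex each vertex has one trans partner and two cis neighbours.
The distinct arrangements are (2 in all): I cis; I trans.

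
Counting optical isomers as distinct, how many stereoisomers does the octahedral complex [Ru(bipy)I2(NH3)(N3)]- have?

Each bipy is bidentate and must span two cis positions.
The distinct arrangements are (4 in all): I trans; I cis (3 arrangements, 2 chiral).
Of these, 2 lack any improper symmetry element and so occur as enantiomeric pairs, giving 4 + 2 = 6 stereoisomers in total.

6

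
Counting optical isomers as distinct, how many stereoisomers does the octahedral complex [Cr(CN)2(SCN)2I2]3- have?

An octahedron has six vertices in three trans pairs; every non-trans pair is cis.
Systematic placement gives 5 geometric isomers: CN trans, SCN trans, I trans; CN trans, SCN cis, I cis; CN cis, SCN trans, I cis; CN cis, SCN cis, I cis (chiral); CN cis, SCN cis, I trans.
One of these lacks any improper symmetry element and so occurs as an enantiomeric pair, giving 5 + 1 = 6 stereoisomers in total.

6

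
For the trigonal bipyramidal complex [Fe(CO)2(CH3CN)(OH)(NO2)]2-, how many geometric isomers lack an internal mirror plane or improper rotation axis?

3

In a trigonal bipyramid the two axial positions differ from the three equatorial ones.
Exhaustive case analysis gives 7 geometric isomers.
Of these, 3 lack any improper symmetry element and so occur as enantiomeric pairs, giving 7 + 3 = 10 stereoisomers in total.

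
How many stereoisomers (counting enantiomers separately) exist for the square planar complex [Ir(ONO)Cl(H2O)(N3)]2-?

In a square planar complex each vertex has one trans partner and two cis neighbours.
The distinct arrangements are (3 in all): (Cl/N3 trans, H2O/ONO trans); (Cl/ONO trans, H2O/N3 trans); (Cl/H2O trans, N3/ONO trans).
Each arrangement has an internal mirror plane or centre of symmetry, so none is chiral.

3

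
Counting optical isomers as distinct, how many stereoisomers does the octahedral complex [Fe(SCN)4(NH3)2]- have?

2

The distinct arrangements are (2 in all): NH3 trans; NH3 cis.
Each arrangement has an internal mirror plane or centre of symmetry, so none is chiral.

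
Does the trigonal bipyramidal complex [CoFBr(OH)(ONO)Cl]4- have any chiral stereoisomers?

yes

In a trigonal bipyramid the two axial positions differ from the three equatorial ones.
Placing the ligands in turn and identifying arrangements related by rotation or reflection leaves 10 distinct geometric isomers.
Of these, 10 lack any improper symmetry element and so occur as enantiomeric pairs, giving 10 + 10 = 20 stereoisomers in total.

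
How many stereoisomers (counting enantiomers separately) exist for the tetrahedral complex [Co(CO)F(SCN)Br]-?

2

In a tetrahedral complex all four positions are equivalent and every pair of ligands is adjacent — there is no cis/trans distinction.
Only one geometric arrangement is possible; it has no improper symmetry element, so it exists as a pair of enantiomers (2 stereoisomers).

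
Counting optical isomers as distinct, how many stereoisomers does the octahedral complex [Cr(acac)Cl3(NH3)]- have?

2

The six octahedral sites form three mutually perpendicular trans pairs.
Each acac is bidentate and must span two cis positions.
The distinct arrangements are (2 in all): Cl mer; Cl fac.
Each arrangement has an internal mirror plane or centre of symmetry, so none is chiral.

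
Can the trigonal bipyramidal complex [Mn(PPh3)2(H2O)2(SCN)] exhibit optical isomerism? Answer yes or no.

yes

In a trigonal bipyramid the two axial positions differ from the three equatorial ones.
Exhaustive case analysis gives 5 geometric isomers.
One of these lacks any improper symmetry element and so occurs as an enantiomeric pair, giving 5 + 1 = 6 stereoisomers in total.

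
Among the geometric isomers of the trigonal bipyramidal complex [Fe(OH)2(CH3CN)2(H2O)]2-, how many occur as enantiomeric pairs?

1

Systematic enumeration (placing each ligand type in turn and discarding arrangements equivalent by rotation or reflection) gives 5 geometric isomers.
One of these lacks any improper symmetry element and so occurs as an enantiomeric pair, giving 5 + 1 = 6 stereoisomers in total.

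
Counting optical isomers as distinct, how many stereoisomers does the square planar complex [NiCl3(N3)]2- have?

1

Only one geometric arrangement is possible.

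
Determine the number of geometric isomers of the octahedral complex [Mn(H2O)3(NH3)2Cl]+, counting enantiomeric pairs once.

3

The six octahedral sites form three mutually perpendicular trans pairs.
Systematic placement gives 3 geometric isomers: H2O mer, NH3 trans; H2O fac, NH3 cis; H2O mer, NH3 cis.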